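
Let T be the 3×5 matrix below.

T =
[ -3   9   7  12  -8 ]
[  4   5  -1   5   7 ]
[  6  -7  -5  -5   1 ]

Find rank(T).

Row reduce to echelon form.
R2 ← R2 + (4/3)·R1: [0, 17, 25/3, 21, -11/3]
R3 ← R3 + (2)·R1: [0, 11, 9, 19, -15]
R3 ← R3 − (11/17)·R2: [0, 0, 184/51, 92/17, -644/51]
Echelon form has 3 nonzero rows, so rank(T) = 3.

3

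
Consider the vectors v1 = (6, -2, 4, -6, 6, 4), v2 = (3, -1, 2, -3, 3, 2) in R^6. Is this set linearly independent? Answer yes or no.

no

Form the matrix with these vectors as rows and row reduce.
R2 ← R2 − (1/2)·R1: [0, 0, 0, 0, 0, 0]
1 nonzero row, so the 2 vectors span a space of dimension 1.
Since 1 < 2, the vectors are linearly dependent.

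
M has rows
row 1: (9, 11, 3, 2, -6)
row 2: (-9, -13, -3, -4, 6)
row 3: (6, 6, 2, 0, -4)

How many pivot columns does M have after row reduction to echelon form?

2

Row reduce to echelon form.
R2 ← R2 + R1: [0, -2, 0, -2, 0]
R3 ← R3 − (2/3)·R1: [0, -4/3, 0, -4/3, 0]
R3 ← R3 − (2/3)·R2: [0, 0, 0, 0, 0]
Echelon form has 2 nonzero rows, so rank(M) = 2.
Each nonzero row contributes one pivot column: 2 pivot columns.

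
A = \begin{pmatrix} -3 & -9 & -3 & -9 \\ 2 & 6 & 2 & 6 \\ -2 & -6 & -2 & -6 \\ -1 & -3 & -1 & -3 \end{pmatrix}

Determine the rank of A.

1

Row reduce to echelon form.
R2 ← R2 + (2/3)·R1: [0, 0, 0, 0]
R3 ← R3 − (2/3)·R1: [0, 0, 0, 0]
R4 ← R4 − (1/3)·R1: [0, 0, 0, 0]
Echelon form has 1 nonzero row, so rank(A) = 1.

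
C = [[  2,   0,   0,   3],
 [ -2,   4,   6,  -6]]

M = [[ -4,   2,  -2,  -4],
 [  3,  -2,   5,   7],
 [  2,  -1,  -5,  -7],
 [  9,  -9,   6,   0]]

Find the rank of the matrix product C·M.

2

First compute CM:
[[ 19, -23,  14,  -8],
 [-22,  36, -42,  -6]]
Now row reduce the product.
R2 ← R2 + (22/19)·R1: [0, 178/19, -490/19, -290/19]
2 nonzero rows, so rank(CM) = 2.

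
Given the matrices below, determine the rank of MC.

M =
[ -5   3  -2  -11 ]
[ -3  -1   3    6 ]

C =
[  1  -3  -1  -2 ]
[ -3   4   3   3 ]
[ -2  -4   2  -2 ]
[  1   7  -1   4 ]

First compute MC:
[[-21, -42,  21, -21],
 [  0,  35,   0,  21]]
Now row reduce the product.
2 nonzero rows, so rank(MC) = 2.

2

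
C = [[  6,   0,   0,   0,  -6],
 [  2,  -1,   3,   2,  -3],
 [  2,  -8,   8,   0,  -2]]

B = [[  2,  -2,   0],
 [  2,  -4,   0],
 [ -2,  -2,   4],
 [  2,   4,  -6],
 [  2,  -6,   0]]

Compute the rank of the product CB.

First compute CB:
[[  0,  24,   0],
 [ -6,  20,   0],
 [-32,  24,  32]]
Now row reduce the product.
Swap R1 ↔ R2
R3 ← R3 − (16/3)·R1: [0, -248/3, 32]
R3 ← R3 + (31/9)·R2: [0, 0, 32]
3 nonzero rows, so rank(CB) = 3.

3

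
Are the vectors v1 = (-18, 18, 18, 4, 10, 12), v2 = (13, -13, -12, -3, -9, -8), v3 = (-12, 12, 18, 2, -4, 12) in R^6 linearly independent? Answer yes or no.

no

Form the matrix with these vectors as rows and row reduce.
R2 ← R2 + (13/18)·R1: [0, 0, 1, -1/9, -16/9, 2/3]
R3 ← R3 − (2/3)·R1: [0, 0, 6, -2/3, -32/3, 4]
R3 ← R3 − (6)·R2: [0, 0, 0, 0, 0, 0]
2 nonzero rows, so the 3 vectors span a space of dimension 2.
Since 2 < 3, the vectors are linearly dependent.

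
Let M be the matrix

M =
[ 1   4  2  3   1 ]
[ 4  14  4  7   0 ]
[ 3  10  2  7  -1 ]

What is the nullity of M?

Row reduce to echelon form.
R2 ← R2 − (4)·R1: [0, -2, -4, -5, -4]
R3 ← R3 − (3)·R1: [0, -2, -4, -2, -4]
R3 ← R3 − R2: [0, 0, 0, 3, 0]
3 nonzero rows, so rank(M) = 3.
M has 5 columns; by rank–nullity, nullity = 5 − 3 = 2.

2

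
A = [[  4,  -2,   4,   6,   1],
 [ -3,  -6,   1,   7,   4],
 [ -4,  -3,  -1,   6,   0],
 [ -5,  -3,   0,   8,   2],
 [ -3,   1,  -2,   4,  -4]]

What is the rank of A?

4

Row reduce to echelon form.
R2 ← R2 + (3/4)·R1: [0, -15/2, 4, 23/2, 19/4]
R3 ← R3 + R1: [0, -5, 3, 12, 1]
R4 ← R4 + (5/4)·R1: [0, -11/2, 5, 31/2, 13/4]
R5 ← R5 + (3/4)·R1: [0, -1/2, 1, 17/2, -13/4]
R3 ← R3 − (2/3)·R2: [0, 0, 1/3, 13/3, -13/6]
R4 ← R4 − (11/15)·R2: [0, 0, 31/15, 106/15, -7/30]
R5 ← R5 − (1/15)·R2: [0, 0, 11/15, 116/15, -107/30]
R4 ← R4 − (31/5)·R3: [0, 0, 0, -99/5, 66/5]
R5 ← R5 − (11/5)·R3: [0, 0, 0, -9/5, 6/5]
R5 ← R5 − (1/11)·R4: [0, 0, 0, 0, 0]
Echelon form has 4 nonzero rows, so rank(A) = 4.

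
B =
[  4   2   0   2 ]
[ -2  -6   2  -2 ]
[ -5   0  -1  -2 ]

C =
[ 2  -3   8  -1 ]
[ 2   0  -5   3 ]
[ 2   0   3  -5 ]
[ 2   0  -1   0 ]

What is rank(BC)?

2

First compute BC:
[[ 16, -12,  20,   2],
 [-16,   6,  22, -26],
 [-16,  15, -41,  10]]
Now row reduce the product.
R2 ← R2 + R1: [0, -6, 42, -24]
R3 ← R3 + R1: [0, 3, -21, 12]
R3 ← R3 + (1/2)·R2: [0, 0, 0, 0]
2 nonzero rows, so rank(BC) = 2.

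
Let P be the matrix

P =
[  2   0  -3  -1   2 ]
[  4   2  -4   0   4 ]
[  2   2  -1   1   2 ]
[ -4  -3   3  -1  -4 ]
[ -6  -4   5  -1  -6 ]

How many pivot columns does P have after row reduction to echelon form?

Row reduce to echelon form.
R2 ← R2 − (2)·R1: [0, 2, 2, 2, 0]
R3 ← R3 − R1: [0, 2, 2, 2, 0]
R4 ← R4 + (2)·R1: [0, -3, -3, -3, 0]
R5 ← R5 + (3)·R1: [0, -4, -4, -4, 0]
R3 ← R3 − R2: [0, 0, 0, 0, 0]
R4 ← R4 + (3/2)·R2: [0, 0, 0, 0, 0]
R5 ← R5 + (2)·R2: [0, 0, 0, 0, 0]
Echelon form has 2 nonzero rows, so rank(P) = 2.
Each nonzero row contributes one pivot column: 2 pivot columns.

2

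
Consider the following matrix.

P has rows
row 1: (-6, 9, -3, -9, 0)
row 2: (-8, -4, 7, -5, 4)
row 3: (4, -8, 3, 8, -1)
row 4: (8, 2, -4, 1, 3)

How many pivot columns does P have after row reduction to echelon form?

Row reduce to echelon form.
R2 ← R2 − (4/3)·R1: [0, -16, 11, 7, 4]
R3 ← R3 + (2/3)·R1: [0, -2, 1, 2, -1]
R4 ← R4 + (4/3)·R1: [0, 14, -8, -11, 3]
R3 ← R3 − (1/8)·R2: [0, 0, -3/8, 9/8, -3/2]
R4 ← R4 + (7/8)·R2: [0, 0, 13/8, -39/8, 13/2]
R4 ← R4 + (13/3)·R3: [0, 0, 0, 0, 0]
Echelon form has 3 nonzero rows, so rank(P) = 3.
Each nonzero row contributes one pivot column: 3 pivot columns.

3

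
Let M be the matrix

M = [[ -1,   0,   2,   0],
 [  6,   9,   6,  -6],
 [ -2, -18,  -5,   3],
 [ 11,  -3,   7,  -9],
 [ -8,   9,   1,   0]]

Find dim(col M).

Row reduce to echelon form.
R2 ← R2 + (6)·R1: [0, 9, 18, -6]
R3 ← R3 − (2)·R1: [0, -18, -9, 3]
R4 ← R4 + (11)·R1: [0, -3, 29, -9]
R5 ← R5 − (8)·R1: [0, 9, -15, 0]
R3 ← R3 + (2)·R2: [0, 0, 27, -9]
R4 ← R4 + (1/3)·R2: [0, 0, 35, -11]
R5 ← R5 − R2: [0, 0, -33, 6]
R4 ← R4 − (35/27)·R3: [0, 0, 0, 2/3]
R5 ← R5 + (11/9)·R3: [0, 0, 0, -5]
R5 ← R5 + (15/2)·R4: [0, 0, 0, 0]
Echelon form has 4 nonzero rows, so rank(M) = 4.
The column space has dimension equal to the rank: 4.

4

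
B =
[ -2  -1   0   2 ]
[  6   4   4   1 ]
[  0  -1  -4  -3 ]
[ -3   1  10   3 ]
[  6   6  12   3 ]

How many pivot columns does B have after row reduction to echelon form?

Row reduce to echelon form.
R2 ← R2 + (3)·R1: [0, 1, 4, 7]
R4 ← R4 − (3/2)·R1: [0, 5/2, 10, 0]
R5 ← R5 + (3)·R1: [0, 3, 12, 9]
R3 ← R3 + R2: [0, 0, 0, 4]
R4 ← R4 − (5/2)·R2: [0, 0, 0, -35/2]
R5 ← R5 − (3)·R2: [0, 0, 0, -12]
R4 ← R4 + (35/8)·R3: [0, 0, 0, 0]
R5 ← R5 + (3)·R3: [0, 0, 0, 0]
Echelon form has 3 nonzero rows, so rank(B) = 3.
Each nonzero row contributes one pivot column: 3 pivot columns.

3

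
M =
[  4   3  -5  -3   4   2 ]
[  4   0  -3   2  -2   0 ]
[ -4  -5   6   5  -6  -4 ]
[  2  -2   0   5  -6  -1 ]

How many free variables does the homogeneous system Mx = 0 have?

3

Row reduce to echelon form.
R2 ← R2 − R1: [0, -3, 2, 5, -6, -2]
R3 ← R3 + R1: [0, -2, 1, 2, -2, -2]
R4 ← R4 − (1/2)·R1: [0, -7/2, 5/2, 13/2, -8, -2]
R3 ← R3 − (2/3)·R2: [0, 0, -1/3, -4/3, 2, -2/3]
R4 ← R4 − (7/6)·R2: [0, 0, 1/6, 2/3, -1, 1/3]
R4 ← R4 + (1/2)·R3: [0, 0, 0, 0, 0, 0]
3 nonzero rows, so rank(M) = 3.
M has 6 columns; by rank–nullity, nullity = 6 − 3 = 3.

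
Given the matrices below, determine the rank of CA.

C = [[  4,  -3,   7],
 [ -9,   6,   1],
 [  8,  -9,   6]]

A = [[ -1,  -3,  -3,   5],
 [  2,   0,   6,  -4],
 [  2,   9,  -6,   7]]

First compute CA:
[[  4,  51, -72,  81],
 [ 23,  36,  57, -62],
 [-14,  30, -114, 118]]
Now row reduce the product.
R2 ← R2 − (23/4)·R1: [0, -1029/4, 471, -2111/4]
R3 ← R3 + (7/2)·R1: [0, 417/2, -366, 803/2]
R3 ← R3 + (278/343)·R2: [0, 0, 5400/343, -9000/343]
3 nonzero rows, so rank(CA) = 3.

3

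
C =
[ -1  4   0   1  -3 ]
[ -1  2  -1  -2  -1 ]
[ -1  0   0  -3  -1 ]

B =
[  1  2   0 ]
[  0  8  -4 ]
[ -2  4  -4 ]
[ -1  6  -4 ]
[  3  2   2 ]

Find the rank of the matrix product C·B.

First compute CB:
[[-11,  30, -26],
 [  0,  -4,   2],
 [ -1, -22,  10]]
Now row reduce the product.
R3 ← R3 − (1/11)·R1: [0, -272/11, 136/11]
R3 ← R3 − (68/11)·R2: [0, 0, 0]
2 nonzero rows, so rank(CB) = 2.

2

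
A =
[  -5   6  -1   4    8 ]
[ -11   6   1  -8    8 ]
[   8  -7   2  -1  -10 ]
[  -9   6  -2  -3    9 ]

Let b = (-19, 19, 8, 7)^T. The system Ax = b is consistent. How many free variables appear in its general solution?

Row reduce the augmented matrix [A | b].
R2 ← R2 − (11/5)·R1: [0, -36/5, 16/5, -84/5, -48/5, 304/5]
R3 ← R3 + (8/5)·R1: [0, 13/5, 2/5, 27/5, 14/5, -112/5]
R4 ← R4 − (9/5)·R1: [0, -24/5, -1/5, -51/5, -27/5, 206/5]
R3 ← R3 + (13/36)·R2: [0, 0, 14/9, -2/3, -2/3, -4/9]
R4 ← R4 − (2/3)·R2: [0, 0, -7/3, 1, 1, 2/3]
R4 ← R4 + (3/2)·R3: [0, 0, 0, 0, 0, 0]
The echelon form has 3 nonzero rows, and every pivot lies in the first 5 columns, so rank(A) = rank([A|b]) = 3.
The system is consistent.
Free variables = (unknowns) − (rank) = 5 − 3 = 2.

2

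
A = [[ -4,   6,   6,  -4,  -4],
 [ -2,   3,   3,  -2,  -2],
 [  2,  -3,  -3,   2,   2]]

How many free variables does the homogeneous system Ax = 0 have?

4

Row reduce to echelon form.
R2 ← R2 − (1/2)·R1: [0, 0, 0, 0, 0]
R3 ← R3 + (1/2)·R1: [0, 0, 0, 0, 0]
1 nonzero row, so rank(A) = 1.
A has 5 columns; by rank–nullity, nullity = 5 − 1 = 4.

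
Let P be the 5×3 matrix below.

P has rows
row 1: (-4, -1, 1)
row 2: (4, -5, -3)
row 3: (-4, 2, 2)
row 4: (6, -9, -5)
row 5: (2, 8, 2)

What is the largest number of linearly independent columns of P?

2

Row reduce to echelon form.
R2 ← R2 + R1: [0, -6, -2]
R3 ← R3 − R1: [0, 3, 1]
R4 ← R4 + (3/2)·R1: [0, -21/2, -7/2]
R5 ← R5 + (1/2)·R1: [0, 15/2, 5/2]
R3 ← R3 + (1/2)·R2: [0, 0, 0]
R4 ← R4 − (7/4)·R2: [0, 0, 0]
R5 ← R5 + (5/4)·R2: [0, 0, 0]
Echelon form has 2 nonzero rows, so rank(P) = 2.
The rank gives the maximum number of linearly independent columns: 2.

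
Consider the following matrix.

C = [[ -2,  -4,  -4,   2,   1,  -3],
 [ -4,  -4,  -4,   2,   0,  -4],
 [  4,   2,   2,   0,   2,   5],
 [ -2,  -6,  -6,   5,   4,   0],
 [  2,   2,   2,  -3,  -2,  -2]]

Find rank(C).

Row reduce to echelon form.
R2 ← R2 − (2)·R1: [0, 4, 4, -2, -2, 2]
R3 ← R3 + (2)·R1: [0, -6, -6, 4, 4, -1]
R4 ← R4 − R1: [0, -2, -2, 3, 3, 3]
R5 ← R5 + R1: [0, -2, -2, -1, -1, -5]
R3 ← R3 + (3/2)·R2: [0, 0, 0, 1, 1, 2]
R4 ← R4 + (1/2)·R2: [0, 0, 0, 2, 2, 4]
R5 ← R5 + (1/2)·R2: [0, 0, 0, -2, -2, -4]
R4 ← R4 − (2)·R3: [0, 0, 0, 0, 0, 0]
R5 ← R5 + (2)·R3: [0, 0, 0, 0, 0, 0]
Echelon form has 3 nonzero rows, so rank(C) = 3.

3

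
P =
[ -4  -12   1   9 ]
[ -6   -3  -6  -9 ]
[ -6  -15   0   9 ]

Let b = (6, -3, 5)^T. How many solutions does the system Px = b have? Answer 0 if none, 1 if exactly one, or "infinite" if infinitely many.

Row reduce the augmented matrix [P | b].
R2 ← R2 − (3/2)·R1: [0, 15, -15/2, -45/2, -12]
R3 ← R3 − (3/2)·R1: [0, 3, -3/2, -9/2, -4]
R3 ← R3 − (1/5)·R2: [0, 0, 0, 0, -8/5]
The echelon form has 3 nonzero rows; the last pivot sits in the augmented column, so rank(P) = 2 but rank([P|b]) = 3.
Since the ranks differ, the system is inconsistent.
It has no solutions.

0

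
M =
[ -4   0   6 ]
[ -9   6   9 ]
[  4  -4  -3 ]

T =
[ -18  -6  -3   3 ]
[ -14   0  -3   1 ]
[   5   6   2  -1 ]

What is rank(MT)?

First compute MT:
[[102,  60,  24, -18],
 [123, 108,  27, -30],
 [-31, -42,  -6,  11]]
Now row reduce the product.
R2 ← R2 − (41/34)·R1: [0, 606/17, -33/17, -141/17]
R3 ← R3 + (31/102)·R1: [0, -404/17, 22/17, 94/17]
R3 ← R3 + (2/3)·R2: [0, 0, 0, 0]
2 nonzero rows, so rank(MT) = 2.

2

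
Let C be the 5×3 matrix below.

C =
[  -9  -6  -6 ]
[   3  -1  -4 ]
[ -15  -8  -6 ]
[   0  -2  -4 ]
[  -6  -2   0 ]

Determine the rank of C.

Row reduce to echelon form.
R2 ← R2 + (1/3)·R1: [0, -3, -6]
R3 ← R3 − (5/3)·R1: [0, 2, 4]
R5 ← R5 − (2/3)·R1: [0, 2, 4]
R3 ← R3 + (2/3)·R2: [0, 0, 0]
R4 ← R4 − (2/3)·R2: [0, 0, 0]
R5 ← R5 + (2/3)·R2: [0, 0, 0]
Echelon form has 2 nonzero rows, so rank(C) = 2.

2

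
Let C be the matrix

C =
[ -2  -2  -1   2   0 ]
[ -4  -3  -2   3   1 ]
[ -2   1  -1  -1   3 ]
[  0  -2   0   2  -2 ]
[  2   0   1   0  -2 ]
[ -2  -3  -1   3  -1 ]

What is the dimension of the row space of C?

2

Row reduce to echelon form.
R2 ← R2 − (2)·R1: [0, 1, 0, -1, 1]
R3 ← R3 − R1: [0, 3, 0, -3, 3]
R5 ← R5 + R1: [0, -2, 0, 2, -2]
R6 ← R6 − R1: [0, -1, 0, 1, -1]
R3 ← R3 − (3)·R2: [0, 0, 0, 0, 0]
R4 ← R4 + (2)·R2: [0, 0, 0, 0, 0]
R5 ← R5 + (2)·R2: [0, 0, 0, 0, 0]
R6 ← R6 + R2: [0, 0, 0, 0, 0]
Echelon form has 2 nonzero rows, so rank(C) = 2.
The row space has dimension equal to the rank: 2.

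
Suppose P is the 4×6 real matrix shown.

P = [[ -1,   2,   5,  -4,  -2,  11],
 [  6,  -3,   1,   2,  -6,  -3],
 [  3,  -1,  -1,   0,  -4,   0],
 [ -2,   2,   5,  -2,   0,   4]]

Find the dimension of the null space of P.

Row reduce to echelon form.
R2 ← R2 + (6)·R1: [0, 9, 31, -22, -18, 63]
R3 ← R3 + (3)·R1: [0, 5, 14, -12, -10, 33]
R4 ← R4 − (2)·R1: [0, -2, -5, 6, 4, -18]
R3 ← R3 − (5/9)·R2: [0, 0, -29/9, 2/9, 0, -2]
R4 ← R4 + (2/9)·R2: [0, 0, 17/9, 10/9, 0, -4]
R4 ← R4 + (17/29)·R3: [0, 0, 0, 36/29, 0, -150/29]
4 nonzero rows, so rank(P) = 4.
P has 6 columns; by rank–nullity, nullity = 6 − 4 = 2.

2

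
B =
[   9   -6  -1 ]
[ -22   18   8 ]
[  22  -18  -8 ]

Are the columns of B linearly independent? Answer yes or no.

Row reduce B to echelon form.
R2 ← R2 + (22/9)·R1: [0, 10/3, 50/9]
R3 ← R3 − (22/9)·R1: [0, -10/3, -50/9]
R3 ← R3 + R2: [0, 0, 0]
2 pivots among 3 columns.
Only 2 < 3 pivot columns, so the columns are linearly dependent.

no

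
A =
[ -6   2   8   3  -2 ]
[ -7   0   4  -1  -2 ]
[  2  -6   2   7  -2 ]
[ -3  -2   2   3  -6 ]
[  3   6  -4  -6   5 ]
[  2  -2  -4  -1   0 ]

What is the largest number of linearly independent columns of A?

Row reduce to echelon form.
R2 ← R2 − (7/6)·R1: [0, -7/3, -16/3, -9/2, 1/3]
R3 ← R3 + (1/3)·R1: [0, -16/3, 14/3, 8, -8/3]
R4 ← R4 − (1/2)·R1: [0, -3, -2, 3/2, -5]
R5 ← R5 + (1/2)·R1: [0, 7, 0, -9/2, 4]
R6 ← R6 + (1/3)·R1: [0, -4/3, -4/3, 0, -2/3]
R3 ← R3 − (16/7)·R2: [0, 0, 118/7, 128/7, -24/7]
R4 ← R4 − (9/7)·R2: [0, 0, 34/7, 51/7, -38/7]
R5 ← R5 + (3)·R2: [0, 0, -16, -18, 5]
R6 ← R6 − (4/7)·R2: [0, 0, 12/7, 18/7, -6/7]
R4 ← R4 − (17/59)·R3: [0, 0, 0, 119/59, -262/59]
R5 ← R5 + (56/59)·R3: [0, 0, 0, -38/59, 103/59]
R6 ← R6 − (6/59)·R3: [0, 0, 0, 42/59, -30/59]
R5 ← R5 + (38/119)·R4: [0, 0, 0, 0, 39/119]
R6 ← R6 − (6/17)·R4: [0, 0, 0, 0, 18/17]
R6 ← R6 − (42/13)·R5: [0, 0, 0, 0, 0]
Echelon form has 5 nonzero rows, so rank(A) = 5.
The rank gives the maximum number of linearly independent columns: 5.

5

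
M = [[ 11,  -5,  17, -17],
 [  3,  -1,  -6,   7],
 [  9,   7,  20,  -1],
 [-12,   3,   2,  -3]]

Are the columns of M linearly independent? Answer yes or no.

yes

Row reduce M to echelon form.
R2 ← R2 − (3/11)·R1: [0, 4/11, -117/11, 128/11]
R3 ← R3 − (9/11)·R1: [0, 122/11, 67/11, 142/11]
R4 ← R4 + (12/11)·R1: [0, -27/11, 226/11, -237/11]
R3 ← R3 − (61/2)·R2: [0, 0, 661/2, -342]
R4 ← R4 + (27/4)·R2: [0, 0, -205/4, 57]
R4 ← R4 + (205/1322)·R3: [0, 0, 0, 2622/661]
4 pivots among 4 columns.
Every column is a pivot column, so the columns are linearly independent.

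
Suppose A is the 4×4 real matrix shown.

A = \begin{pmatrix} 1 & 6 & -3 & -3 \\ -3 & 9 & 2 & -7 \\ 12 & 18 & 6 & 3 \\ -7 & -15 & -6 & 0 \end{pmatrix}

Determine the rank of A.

3

Row reduce to echelon form.
R2 ← R2 + (3)·R1: [0, 27, -7, -16]
R3 ← R3 − (12)·R1: [0, -54, 42, 39]
R4 ← R4 + (7)·R1: [0, 27, -27, -21]
R3 ← R3 + (2)·R2: [0, 0, 28, 7]
R4 ← R4 − R2: [0, 0, -20, -5]
R4 ← R4 + (5/7)·R3: [0, 0, 0, 0]
Echelon form has 3 nonzero rows, so rank(A) = 3.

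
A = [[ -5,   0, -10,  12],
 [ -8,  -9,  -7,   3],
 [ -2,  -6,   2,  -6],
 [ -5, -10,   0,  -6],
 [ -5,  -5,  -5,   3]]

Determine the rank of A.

Row reduce to echelon form.
R2 ← R2 − (8/5)·R1: [0, -9, 9, -81/5]
R3 ← R3 − (2/5)·R1: [0, -6, 6, -54/5]
R4 ← R4 − R1: [0, -10, 10, -18]
R5 ← R5 − R1: [0, -5, 5, -9]
R3 ← R3 − (2/3)·R2: [0, 0, 0, 0]
R4 ← R4 − (10/9)·R2: [0, 0, 0, 0]
R5 ← R5 − (5/9)·R2: [0, 0, 0, 0]
Echelon form has 2 nonzero rows, so rank(A) = 2.

2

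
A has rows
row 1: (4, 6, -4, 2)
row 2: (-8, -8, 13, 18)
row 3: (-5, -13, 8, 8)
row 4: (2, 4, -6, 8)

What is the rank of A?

4

Row reduce to echelon form.
R2 ← R2 + (2)·R1: [0, 4, 5, 22]
R3 ← R3 + (5/4)·R1: [0, -11/2, 3, 21/2]
R4 ← R4 − (1/2)·R1: [0, 1, -4, 7]
R3 ← R3 + (11/8)·R2: [0, 0, 79/8, 163/4]
R4 ← R4 − (1/4)·R2: [0, 0, -21/4, 3/2]
R4 ← R4 + (42/79)·R3: [0, 0, 0, 1830/79]
Echelon form has 4 nonzero rows, so rank(A) = 4.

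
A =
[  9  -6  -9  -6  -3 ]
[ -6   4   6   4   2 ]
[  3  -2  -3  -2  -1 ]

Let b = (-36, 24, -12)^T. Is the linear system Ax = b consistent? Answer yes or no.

yes

Row reduce the augmented matrix [A | b].
R2 ← R2 + (2/3)·R1: [0, 0, 0, 0, 0, 0]
R3 ← R3 − (1/3)·R1: [0, 0, 0, 0, 0, 0]
The echelon form has 1 nonzero rows, and every pivot lies in the first 5 columns, so rank(A) = rank([A|b]) = 1.
The system is consistent.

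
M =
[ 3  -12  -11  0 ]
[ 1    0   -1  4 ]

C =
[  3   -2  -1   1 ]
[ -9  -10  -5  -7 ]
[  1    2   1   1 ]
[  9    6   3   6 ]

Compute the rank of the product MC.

2

First compute MC:
[[106,  92,  46,  76],
 [ 38,  20,  10,  24]]
Now row reduce the product.
R2 ← R2 − (19/53)·R1: [0, -688/53, -344/53, -172/53]
2 nonzero rows, so rank(MC) = 2.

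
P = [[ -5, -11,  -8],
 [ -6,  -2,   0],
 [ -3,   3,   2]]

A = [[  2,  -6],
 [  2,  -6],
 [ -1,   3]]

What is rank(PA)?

First compute PA:
[[-24,  72],
 [-16,  48],
 [ -2,   6]]
Now row reduce the product.
R2 ← R2 − (2/3)·R1: [0, 0]
R3 ← R3 − (1/12)·R1: [0, 0]
1 nonzero row, so rank(PA) = 1.

1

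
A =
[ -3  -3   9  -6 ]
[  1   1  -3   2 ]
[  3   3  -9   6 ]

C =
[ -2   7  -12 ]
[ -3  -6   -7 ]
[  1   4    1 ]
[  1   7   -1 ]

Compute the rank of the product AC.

1

First compute AC:
[[ 18,  -9,  72],
 [ -6,   3, -24],
 [-18,   9, -72]]
Now row reduce the product.
R2 ← R2 + (1/3)·R1: [0, 0, 0]
R3 ← R3 + R1: [0, 0, 0]
1 nonzero row, so rank(AC) = 1.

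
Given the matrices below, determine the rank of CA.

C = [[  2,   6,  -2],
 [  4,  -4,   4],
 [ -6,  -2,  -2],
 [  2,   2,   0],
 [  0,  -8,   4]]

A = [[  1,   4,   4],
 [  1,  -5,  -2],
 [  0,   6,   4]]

2

First compute CA:
[[  8, -34, -12],
 [  0,  60,  40],
 [ -8, -26, -28],
 [  4,  -2,   4],
 [ -8,  64,  32]]
Now row reduce the product.
R3 ← R3 + R1: [0, -60, -40]
R4 ← R4 − (1/2)·R1: [0, 15, 10]
R5 ← R5 + R1: [0, 30, 20]
R3 ← R3 + R2: [0, 0, 0]
R4 ← R4 − (1/4)·R2: [0, 0, 0]
R5 ← R5 − (1/2)·R2: [0, 0, 0]
2 nonzero rows, so rank(CA) = 2.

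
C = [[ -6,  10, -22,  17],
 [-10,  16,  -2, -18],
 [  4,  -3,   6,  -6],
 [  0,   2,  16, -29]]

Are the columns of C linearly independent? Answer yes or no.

yes

Row reduce C to echelon form.
R2 ← R2 − (5/3)·R1: [0, -2/3, 104/3, -139/3]
R3 ← R3 + (2/3)·R1: [0, 11/3, -26/3, 16/3]
R3 ← R3 + (11/2)·R2: [0, 0, 182, -499/2]
R4 ← R4 + (3)·R2: [0, 0, 120, -168]
R4 ← R4 − (60/91)·R3: [0, 0, 0, -318/91]
4 pivots among 4 columns.
Every column is a pivot column, so the columns are linearly independent.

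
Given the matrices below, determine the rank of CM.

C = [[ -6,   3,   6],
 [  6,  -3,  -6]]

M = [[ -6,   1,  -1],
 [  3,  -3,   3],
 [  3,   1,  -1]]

1

First compute CM:
[[ 63,  -9,   9],
 [-63,   9,  -9]]
Now row reduce the product.
R2 ← R2 + R1: [0, 0, 0]
1 nonzero row, so rank(CM) = 1.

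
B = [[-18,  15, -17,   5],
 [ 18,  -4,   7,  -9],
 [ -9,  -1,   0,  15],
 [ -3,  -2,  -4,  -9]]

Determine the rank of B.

Row reduce to echelon form.
R2 ← R2 + R1: [0, 11, -10, -4]
R3 ← R3 − (1/2)·R1: [0, -17/2, 17/2, 25/2]
R4 ← R4 − (1/6)·R1: [0, -9/2, -7/6, -59/6]
R3 ← R3 + (17/22)·R2: [0, 0, 17/22, 207/22]
R4 ← R4 + (9/22)·R2: [0, 0, -347/66, -757/66]
R4 ← R4 + (347/51)·R3: [0, 0, 0, 2680/51]
Echelon form has 4 nonzero rows, so rank(B) = 4.

4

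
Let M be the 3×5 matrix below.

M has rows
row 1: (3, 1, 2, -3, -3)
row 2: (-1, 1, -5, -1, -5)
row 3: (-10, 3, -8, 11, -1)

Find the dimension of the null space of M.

Row reduce to echelon form.
R2 ← R2 + (1/3)·R1: [0, 4/3, -13/3, -2, -6]
R3 ← R3 + (10/3)·R1: [0, 19/3, -4/3, 1, -11]
R3 ← R3 − (19/4)·R2: [0, 0, 77/4, 21/2, 35/2]
3 nonzero rows, so rank(M) = 3.
M has 5 columns; by rank–nullity, nullity = 5 − 3 = 2.

2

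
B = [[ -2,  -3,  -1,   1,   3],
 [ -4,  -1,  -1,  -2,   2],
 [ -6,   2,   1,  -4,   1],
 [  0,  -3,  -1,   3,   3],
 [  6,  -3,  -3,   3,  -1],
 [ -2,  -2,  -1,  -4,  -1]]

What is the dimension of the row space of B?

4

Row reduce to echelon form.
R2 ← R2 − (2)·R1: [0, 5, 1, -4, -4]
R3 ← R3 − (3)·R1: [0, 11, 4, -7, -8]
R5 ← R5 + (3)·R1: [0, -12, -6, 6, 8]
R6 ← R6 − R1: [0, 1, 0, -5, -4]
R3 ← R3 − (11/5)·R2: [0, 0, 9/5, 9/5, 4/5]
R4 ← R4 + (3/5)·R2: [0, 0, -2/5, 3/5, 3/5]
R5 ← R5 + (12/5)·R2: [0, 0, -18/5, -18/5, -8/5]
R6 ← R6 − (1/5)·R2: [0, 0, -1/5, -21/5, -16/5]
R4 ← R4 + (2/9)·R3: [0, 0, 0, 1, 7/9]
R5 ← R5 + (2)·R3: [0, 0, 0, 0, 0]
R6 ← R6 + (1/9)·R3: [0, 0, 0, -4, -28/9]
R6 ← R6 + (4)·R4: [0, 0, 0, 0, 0]
Echelon form has 4 nonzero rows, so rank(B) = 4.
The row space has dimension equal to the rank: 4.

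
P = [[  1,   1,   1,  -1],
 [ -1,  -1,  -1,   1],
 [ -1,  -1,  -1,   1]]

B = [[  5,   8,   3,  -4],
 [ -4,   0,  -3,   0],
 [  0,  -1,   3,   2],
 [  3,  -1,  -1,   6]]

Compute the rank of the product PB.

1

First compute PB:
[[ -2,   8,   4,  -8],
 [  2,  -8,  -4,   8],
 [  2,  -8,  -4,   8]]
Now row reduce the product.
R2 ← R2 + R1: [0, 0, 0, 0]
R3 ← R3 + R1: [0, 0, 0, 0]
1 nonzero row, so rank(PB) = 1.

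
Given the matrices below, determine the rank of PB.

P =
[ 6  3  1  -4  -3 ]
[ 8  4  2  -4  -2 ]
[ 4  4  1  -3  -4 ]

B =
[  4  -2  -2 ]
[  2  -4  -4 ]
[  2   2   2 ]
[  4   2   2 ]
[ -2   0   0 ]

2

First compute PB:
[[ 22, -30, -30],
 [ 32, -36, -36],
 [ 22, -28, -28]]
Now row reduce the product.
R2 ← R2 − (16/11)·R1: [0, 84/11, 84/11]
R3 ← R3 − R1: [0, 2, 2]
R3 ← R3 − (11/42)·R2: [0, 0, 0]
2 nonzero rows, so rank(PB) = 2.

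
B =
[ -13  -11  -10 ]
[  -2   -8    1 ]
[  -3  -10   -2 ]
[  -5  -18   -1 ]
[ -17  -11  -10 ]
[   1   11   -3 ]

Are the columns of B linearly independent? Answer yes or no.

Row reduce B to echelon form.
R2 ← R2 − (2/13)·R1: [0, -82/13, 33/13]
R3 ← R3 − (3/13)·R1: [0, -97/13, 4/13]
R4 ← R4 − (5/13)·R1: [0, -179/13, 37/13]
R5 ← R5 − (17/13)·R1: [0, 44/13, 40/13]
R6 ← R6 + (1/13)·R1: [0, 132/13, -49/13]
R3 ← R3 − (97/82)·R2: [0, 0, -221/82]
R4 ← R4 − (179/82)·R2: [0, 0, -221/82]
R5 ← R5 + (22/41)·R2: [0, 0, 182/41]
R6 ← R6 + (66/41)·R2: [0, 0, 13/41]
R4 ← R4 − R3: [0, 0, 0]
R5 ← R5 + (28/17)·R3: [0, 0, 0]
R6 ← R6 + (2/17)·R3: [0, 0, 0]
3 pivots among 3 columns.
Every column is a pivot column, so the columns are linearly independent.

yes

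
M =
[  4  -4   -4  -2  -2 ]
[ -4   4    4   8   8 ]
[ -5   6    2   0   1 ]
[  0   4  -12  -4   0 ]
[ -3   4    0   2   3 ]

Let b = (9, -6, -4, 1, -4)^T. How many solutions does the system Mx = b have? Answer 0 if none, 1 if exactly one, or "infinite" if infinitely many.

0

Row reduce the augmented matrix [M | b].
R2 ← R2 + R1: [0, 0, 0, 6, 6, 3]
R3 ← R3 + (5/4)·R1: [0, 1, -3, -5/2, -3/2, 29/4]
R5 ← R5 + (3/4)·R1: [0, 1, -3, 1/2, 3/2, 11/4]
Swap R2 ↔ R3
R4 ← R4 − (4)·R2: [0, 0, 0, 6, 6, -28]
R5 ← R5 − R2: [0, 0, 0, 3, 3, -9/2]
R4 ← R4 − R3: [0, 0, 0, 0, 0, -31]
R5 ← R5 − (1/2)·R3: [0, 0, 0, 0, 0, -6]
R5 ← R5 − (6/31)·R4: [0, 0, 0, 0, 0, 0]
The echelon form has 4 nonzero rows; the last pivot sits in the augmented column, so rank(M) = 3 but rank([M|b]) = 4.
Since the ranks differ, the system is inconsistent.
It has no solutions.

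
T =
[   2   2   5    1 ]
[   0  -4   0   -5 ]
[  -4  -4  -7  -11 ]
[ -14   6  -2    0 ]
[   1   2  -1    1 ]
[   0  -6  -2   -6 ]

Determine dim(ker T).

0

Row reduce to echelon form.
R3 ← R3 + (2)·R1: [0, 0, 3, -9]
R4 ← R4 + (7)·R1: [0, 20, 33, 7]
R5 ← R5 − (1/2)·R1: [0, 1, -7/2, 1/2]
R4 ← R4 + (5)·R2: [0, 0, 33, -18]
R5 ← R5 + (1/4)·R2: [0, 0, -7/2, -3/4]
R6 ← R6 − (3/2)·R2: [0, 0, -2, 3/2]
R4 ← R4 − (11)·R3: [0, 0, 0, 81]
R5 ← R5 + (7/6)·R3: [0, 0, 0, -45/4]
R6 ← R6 + (2/3)·R3: [0, 0, 0, -9/2]
R5 ← R5 + (5/36)·R4: [0, 0, 0, 0]
R6 ← R6 + (1/18)·R4: [0, 0, 0, 0]
4 nonzero rows, so rank(T) = 4.
T has 4 columns; by rank–nullity, nullity = 4 − 4 = 0.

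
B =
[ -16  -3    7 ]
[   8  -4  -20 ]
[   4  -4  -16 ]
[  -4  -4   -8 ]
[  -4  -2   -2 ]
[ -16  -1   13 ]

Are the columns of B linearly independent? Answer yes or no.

no

Row reduce B to echelon form.
R2 ← R2 + (1/2)·R1: [0, -11/2, -33/2]
R3 ← R3 + (1/4)·R1: [0, -19/4, -57/4]
R4 ← R4 − (1/4)·R1: [0, -13/4, -39/4]
R5 ← R5 − (1/4)·R1: [0, -5/4, -15/4]
R6 ← R6 − R1: [0, 2, 6]
R3 ← R3 − (19/22)·R2: [0, 0, 0]
R4 ← R4 − (13/22)·R2: [0, 0, 0]
R5 ← R5 − (5/22)·R2: [0, 0, 0]
R6 ← R6 + (4/11)·R2: [0, 0, 0]
2 pivots among 3 columns.
Only 2 < 3 pivot columns, so the columns are linearly dependent.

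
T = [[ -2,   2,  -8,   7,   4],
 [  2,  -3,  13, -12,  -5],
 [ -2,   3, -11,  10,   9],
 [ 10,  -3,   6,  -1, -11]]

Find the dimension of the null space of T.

Row reduce to echelon form.
R2 ← R2 + R1: [0, -1, 5, -5, -1]
R3 ← R3 − R1: [0, 1, -3, 3, 5]
R4 ← R4 + (5)·R1: [0, 7, -34, 34, 9]
R3 ← R3 + R2: [0, 0, 2, -2, 4]
R4 ← R4 + (7)·R2: [0, 0, 1, -1, 2]
R4 ← R4 − (1/2)·R3: [0, 0, 0, 0, 0]
3 nonzero rows, so rank(T) = 3.
T has 5 columns; by rank–nullity, nullity = 5 − 3 = 2.

2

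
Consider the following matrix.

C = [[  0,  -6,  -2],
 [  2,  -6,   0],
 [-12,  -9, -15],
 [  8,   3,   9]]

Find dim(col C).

2

Row reduce to echelon form.
Swap R1 ↔ R2
R3 ← R3 + (6)·R1: [0, -45, -15]
R4 ← R4 − (4)·R1: [0, 27, 9]
R3 ← R3 − (15/2)·R2: [0, 0, 0]
R4 ← R4 + (9/2)·R2: [0, 0, 0]
Echelon form has 2 nonzero rows, so rank(C) = 2.
The column space has dimension equal to the rank: 2.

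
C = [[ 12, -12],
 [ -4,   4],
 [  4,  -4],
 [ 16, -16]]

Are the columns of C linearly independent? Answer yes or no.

no

Row reduce C to echelon form.
R2 ← R2 + (1/3)·R1: [0, 0]
R3 ← R3 − (1/3)·R1: [0, 0]
R4 ← R4 − (4/3)·R1: [0, 0]
1 pivot among 2 columns.
Only 1 < 2 pivot columns, so the columns are linearly dependent.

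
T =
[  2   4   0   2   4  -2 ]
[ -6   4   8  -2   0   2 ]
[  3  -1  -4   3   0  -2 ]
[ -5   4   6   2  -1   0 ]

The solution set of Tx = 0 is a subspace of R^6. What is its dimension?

3

Row reduce to echelon form.
R2 ← R2 + (3)·R1: [0, 16, 8, 4, 12, -4]
R3 ← R3 − (3/2)·R1: [0, -7, -4, 0, -6, 1]
R4 ← R4 + (5/2)·R1: [0, 14, 6, 7, 9, -5]
R3 ← R3 + (7/16)·R2: [0, 0, -1/2, 7/4, -3/4, -3/4]
R4 ← R4 − (7/8)·R2: [0, 0, -1, 7/2, -3/2, -3/2]
R4 ← R4 − (2)·R3: [0, 0, 0, 0, 0, 0]
3 nonzero rows, so rank(T) = 3.
T has 6 columns; by rank–nullity, nullity = 6 − 3 = 3.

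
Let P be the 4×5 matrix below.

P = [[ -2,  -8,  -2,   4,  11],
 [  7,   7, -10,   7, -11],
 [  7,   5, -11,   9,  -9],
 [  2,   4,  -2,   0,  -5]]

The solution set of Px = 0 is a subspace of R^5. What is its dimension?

2

Row reduce to echelon form.
R2 ← R2 + (7/2)·R1: [0, -21, -17, 21, 55/2]
R3 ← R3 + (7/2)·R1: [0, -23, -18, 23, 59/2]
R4 ← R4 + R1: [0, -4, -4, 4, 6]
R3 ← R3 − (23/21)·R2: [0, 0, 13/21, 0, -13/21]
R4 ← R4 − (4/21)·R2: [0, 0, -16/21, 0, 16/21]
R4 ← R4 + (16/13)·R3: [0, 0, 0, 0, 0]
3 nonzero rows, so rank(P) = 3.
P has 5 columns; by rank–nullity, nullity = 5 − 3 = 2.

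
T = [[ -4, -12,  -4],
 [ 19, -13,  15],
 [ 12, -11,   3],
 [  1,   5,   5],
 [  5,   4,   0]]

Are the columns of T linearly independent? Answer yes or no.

Row reduce T to echelon form.
R2 ← R2 + (19/4)·R1: [0, -70, -4]
R3 ← R3 + (3)·R1: [0, -47, -9]
R4 ← R4 + (1/4)·R1: [0, 2, 4]
R5 ← R5 + (5/4)·R1: [0, -11, -5]
R3 ← R3 − (47/70)·R2: [0, 0, -221/35]
R4 ← R4 + (1/35)·R2: [0, 0, 136/35]
R5 ← R5 − (11/70)·R2: [0, 0, -153/35]
R4 ← R4 + (8/13)·R3: [0, 0, 0]
R5 ← R5 − (9/13)·R3: [0, 0, 0]
3 pivots among 3 columns.
Every column is a pivot column, so the columns are linearly independent.

yes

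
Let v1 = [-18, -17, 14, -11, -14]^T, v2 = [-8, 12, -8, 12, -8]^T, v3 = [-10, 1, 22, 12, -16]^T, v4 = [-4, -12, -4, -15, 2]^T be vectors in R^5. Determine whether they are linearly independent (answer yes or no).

Form the matrix with these vectors as rows and row reduce.
R2 ← R2 − (4/9)·R1: [0, 176/9, -128/9, 152/9, -16/9]
R3 ← R3 − (5/9)·R1: [0, 94/9, 128/9, 163/9, -74/9]
R4 ← R4 − (2/9)·R1: [0, -74/9, -64/9, -113/9, 46/9]
R3 ← R3 − (47/88)·R2: [0, 0, 240/11, 100/11, -80/11]
R4 ← R4 + (37/88)·R2: [0, 0, -144/11, -60/11, 48/11]
R4 ← R4 + (3/5)·R3: [0, 0, 0, 0, 0]
3 nonzero rows, so the 4 vectors span a space of dimension 3.
Since 3 < 4, the vectors are linearly dependent.

no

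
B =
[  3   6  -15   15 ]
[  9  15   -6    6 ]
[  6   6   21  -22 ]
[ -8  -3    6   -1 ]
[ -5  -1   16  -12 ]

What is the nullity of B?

Row reduce to echelon form.
R2 ← R2 − (3)·R1: [0, -3, 39, -39]
R3 ← R3 − (2)·R1: [0, -6, 51, -52]
R4 ← R4 + (8/3)·R1: [0, 13, -34, 39]
R5 ← R5 + (5/3)·R1: [0, 9, -9, 13]
R3 ← R3 − (2)·R2: [0, 0, -27, 26]
R4 ← R4 + (13/3)·R2: [0, 0, 135, -130]
R5 ← R5 + (3)·R2: [0, 0, 108, -104]
R4 ← R4 + (5)·R3: [0, 0, 0, 0]
R5 ← R5 + (4)·R3: [0, 0, 0, 0]
3 nonzero rows, so rank(B) = 3.
B has 4 columns; by rank–nullity, nullity = 4 − 3 = 1.

1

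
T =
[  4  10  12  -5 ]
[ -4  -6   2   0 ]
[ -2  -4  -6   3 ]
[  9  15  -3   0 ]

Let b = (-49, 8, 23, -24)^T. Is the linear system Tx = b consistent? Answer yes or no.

Row reduce the augmented matrix [T | b].
R2 ← R2 + R1: [0, 4, 14, -5, -41]
R3 ← R3 + (1/2)·R1: [0, 1, 0, 1/2, -3/2]
R4 ← R4 − (9/4)·R1: [0, -15/2, -30, 45/4, 345/4]
R3 ← R3 − (1/4)·R2: [0, 0, -7/2, 7/4, 35/4]
R4 ← R4 + (15/8)·R2: [0, 0, -15/4, 15/8, 75/8]
R4 ← R4 − (15/14)·R3: [0, 0, 0, 0, 0]
The echelon form has 3 nonzero rows, and every pivot lies in the first 4 columns, so rank(T) = rank([T|b]) = 3.
The system is consistent.

yes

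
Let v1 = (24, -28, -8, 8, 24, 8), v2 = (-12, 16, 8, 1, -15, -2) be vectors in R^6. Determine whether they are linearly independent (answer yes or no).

Form the matrix with these vectors as rows and row reduce.
R2 ← R2 + (1/2)·R1: [0, 2, 4, 5, -3, 2]
2 nonzero rows, so the 2 vectors span a space of dimension 2.
Since 2 = 2, the vectors are linearly independent.

yes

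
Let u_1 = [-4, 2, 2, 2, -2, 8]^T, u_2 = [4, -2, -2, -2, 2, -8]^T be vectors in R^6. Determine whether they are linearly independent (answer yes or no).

no

Form the matrix with these vectors as rows and row reduce.
R2 ← R2 + R1: [0, 0, 0, 0, 0, 0]
1 nonzero row, so the 2 vectors span a space of dimension 1.
Since 1 < 2, the vectors are linearly dependent.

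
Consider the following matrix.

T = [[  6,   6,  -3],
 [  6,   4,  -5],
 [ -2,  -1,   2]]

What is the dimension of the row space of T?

Row reduce to echelon form.
R2 ← R2 − R1: [0, -2, -2]
R3 ← R3 + (1/3)·R1: [0, 1, 1]
R3 ← R3 + (1/2)·R2: [0, 0, 0]
Echelon form has 2 nonzero rows, so rank(T) = 2.
The row space has dimension equal to the rank: 2.

2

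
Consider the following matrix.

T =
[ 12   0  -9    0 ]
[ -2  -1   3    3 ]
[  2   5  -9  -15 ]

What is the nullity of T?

2

Row reduce to echelon form.
R2 ← R2 + (1/6)·R1: [0, -1, 3/2, 3]
R3 ← R3 − (1/6)·R1: [0, 5, -15/2, -15]
R3 ← R3 + (5)·R2: [0, 0, 0, 0]
2 nonzero rows, so rank(T) = 2.
T has 4 columns; by rank–nullity, nullity = 4 − 2 = 2.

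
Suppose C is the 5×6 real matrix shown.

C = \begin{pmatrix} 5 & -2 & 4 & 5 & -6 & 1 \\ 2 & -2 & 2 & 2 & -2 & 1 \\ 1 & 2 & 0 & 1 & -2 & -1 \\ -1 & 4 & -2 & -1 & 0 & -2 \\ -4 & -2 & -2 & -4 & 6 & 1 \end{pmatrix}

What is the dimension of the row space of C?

2

Row reduce to echelon form.
R2 ← R2 − (2/5)·R1: [0, -6/5, 2/5, 0, 2/5, 3/5]
R3 ← R3 − (1/5)·R1: [0, 12/5, -4/5, 0, -4/5, -6/5]
R4 ← R4 + (1/5)·R1: [0, 18/5, -6/5, 0, -6/5, -9/5]
R5 ← R5 + (4/5)·R1: [0, -18/5, 6/5, 0, 6/5, 9/5]
R3 ← R3 + (2)·R2: [0, 0, 0, 0, 0, 0]
R4 ← R4 + (3)·R2: [0, 0, 0, 0, 0, 0]
R5 ← R5 − (3)·R2: [0, 0, 0, 0, 0, 0]
Echelon form has 2 nonzero rows, so rank(C) = 2.
The row space has dimension equal to the rank: 2.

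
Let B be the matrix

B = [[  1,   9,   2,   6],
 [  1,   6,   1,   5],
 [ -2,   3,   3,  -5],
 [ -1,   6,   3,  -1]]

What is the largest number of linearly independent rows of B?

2

Row reduce to echelon form.
R2 ← R2 − R1: [0, -3, -1, -1]
R3 ← R3 + (2)·R1: [0, 21, 7, 7]
R4 ← R4 + R1: [0, 15, 5, 5]
R3 ← R3 + (7)·R2: [0, 0, 0, 0]
R4 ← R4 + (5)·R2: [0, 0, 0, 0]
Echelon form has 2 nonzero rows, so rank(B) = 2.
The rank gives the maximum number of linearly independent rows: 2.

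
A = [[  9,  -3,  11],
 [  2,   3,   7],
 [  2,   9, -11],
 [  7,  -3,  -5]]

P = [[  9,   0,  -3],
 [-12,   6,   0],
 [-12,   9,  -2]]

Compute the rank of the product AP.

2

First compute AP:
[[-15,  81, -49],
 [-102,  81, -20],
 [ 42, -45,  16],
 [159, -63, -11]]
Now row reduce the product.
R2 ← R2 − (34/5)·R1: [0, -2349/5, 1566/5]
R3 ← R3 + (14/5)·R1: [0, 909/5, -606/5]
R4 ← R4 + (53/5)·R1: [0, 3978/5, -2652/5]
R3 ← R3 + (101/261)·R2: [0, 0, 0]
R4 ← R4 + (442/261)·R2: [0, 0, 0]
2 nonzero rows, so rank(AP) = 2.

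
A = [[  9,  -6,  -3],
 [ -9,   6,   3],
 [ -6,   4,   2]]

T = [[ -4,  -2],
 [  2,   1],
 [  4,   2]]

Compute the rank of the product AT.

First compute AT:
[[-60, -30],
 [ 60,  30],
 [ 40,  20]]
Now row reduce the product.
R2 ← R2 + R1: [0, 0]
R3 ← R3 + (2/3)·R1: [0, 0]
1 nonzero row, so rank(AT) = 1.

1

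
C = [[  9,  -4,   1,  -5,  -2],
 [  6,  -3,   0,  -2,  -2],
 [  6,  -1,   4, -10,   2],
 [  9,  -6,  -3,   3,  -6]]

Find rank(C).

2

Row reduce to echelon form.
R2 ← R2 − (2/3)·R1: [0, -1/3, -2/3, 4/3, -2/3]
R3 ← R3 − (2/3)·R1: [0, 5/3, 10/3, -20/3, 10/3]
R4 ← R4 − R1: [0, -2, -4, 8, -4]
R3 ← R3 + (5)·R2: [0, 0, 0, 0, 0]
R4 ← R4 − (6)·R2: [0, 0, 0, 0, 0]
Echelon form has 2 nonzero rows, so rank(C) = 2.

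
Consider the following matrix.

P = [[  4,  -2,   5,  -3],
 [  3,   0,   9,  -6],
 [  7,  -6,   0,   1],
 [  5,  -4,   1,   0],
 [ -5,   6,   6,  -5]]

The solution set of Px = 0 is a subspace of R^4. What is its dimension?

Row reduce to echelon form.
R2 ← R2 − (3/4)·R1: [0, 3/2, 21/4, -15/4]
R3 ← R3 − (7/4)·R1: [0, -5/2, -35/4, 25/4]
R4 ← R4 − (5/4)·R1: [0, -3/2, -21/4, 15/4]
R5 ← R5 + (5/4)·R1: [0, 7/2, 49/4, -35/4]
R3 ← R3 + (5/3)·R2: [0, 0, 0, 0]
R4 ← R4 + R2: [0, 0, 0, 0]
R5 ← R5 − (7/3)·R2: [0, 0, 0, 0]
2 nonzero rows, so rank(P) = 2.
P has 4 columns; by rank–nullity, nullity = 4 − 2 = 2.

2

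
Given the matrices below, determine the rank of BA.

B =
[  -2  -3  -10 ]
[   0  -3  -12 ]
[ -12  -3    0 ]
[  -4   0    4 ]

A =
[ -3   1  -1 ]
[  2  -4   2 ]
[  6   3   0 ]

2

First compute BA:
[[-60, -20,  -4],
 [-78, -24,  -6],
 [ 30,   0,   6],
 [ 36,   8,   4]]
Now row reduce the product.
R2 ← R2 − (13/10)·R1: [0, 2, -4/5]
R3 ← R3 + (1/2)·R1: [0, -10, 4]
R4 ← R4 + (3/5)·R1: [0, -4, 8/5]
R3 ← R3 + (5)·R2: [0, 0, 0]
R4 ← R4 + (2)·R2: [0, 0, 0]
2 nonzero rows, so rank(BA) = 2.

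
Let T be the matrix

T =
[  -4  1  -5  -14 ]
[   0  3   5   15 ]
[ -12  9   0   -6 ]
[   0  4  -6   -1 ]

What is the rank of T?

Row reduce to echelon form.
R3 ← R3 − (3)·R1: [0, 6, 15, 36]
R3 ← R3 − (2)·R2: [0, 0, 5, 6]
R4 ← R4 − (4/3)·R2: [0, 0, -38/3, -21]
R4 ← R4 + (38/15)·R3: [0, 0, 0, -29/5]
Echelon form has 4 nonzero rows, so rank(T) = 4.

4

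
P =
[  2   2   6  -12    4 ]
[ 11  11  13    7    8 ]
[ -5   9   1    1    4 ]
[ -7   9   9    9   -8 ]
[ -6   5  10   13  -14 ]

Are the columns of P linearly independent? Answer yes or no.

Row reduce P to echelon form.
R2 ← R2 − (11/2)·R1: [0, 0, -20, 73, -14]
R3 ← R3 + (5/2)·R1: [0, 14, 16, -29, 14]
R4 ← R4 + (7/2)·R1: [0, 16, 30, -33, 6]
R5 ← R5 + (3)·R1: [0, 11, 28, -23, -2]
Swap R2 ↔ R3
R4 ← R4 − (8/7)·R2: [0, 0, 82/7, 1/7, -10]
R5 ← R5 − (11/14)·R2: [0, 0, 108/7, -3/14, -13]
R4 ← R4 + (41/70)·R3: [0, 0, 0, 429/10, -91/5]
R5 ← R5 + (27/35)·R3: [0, 0, 0, 561/10, -119/5]
R5 ← R5 − (17/13)·R4: [0, 0, 0, 0, 0]
4 pivots among 5 columns.
Only 4 < 5 pivot columns, so the columns are linearly dependent.

no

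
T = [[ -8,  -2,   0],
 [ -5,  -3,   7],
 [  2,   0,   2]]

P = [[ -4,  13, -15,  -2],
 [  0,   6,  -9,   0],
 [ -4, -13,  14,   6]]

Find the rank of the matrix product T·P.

2

First compute TP:
[[ 32, -116, 138,  16],
 [ -8, -174, 200,  52],
 [-16,   0,  -2,   8]]
Now row reduce the product.
R2 ← R2 + (1/4)·R1: [0, -203, 469/2, 56]
R3 ← R3 + (1/2)·R1: [0, -58, 67, 16]
R3 ← R3 − (2/7)·R2: [0, 0, 0, 0]
2 nonzero rows, so rank(TP) = 2.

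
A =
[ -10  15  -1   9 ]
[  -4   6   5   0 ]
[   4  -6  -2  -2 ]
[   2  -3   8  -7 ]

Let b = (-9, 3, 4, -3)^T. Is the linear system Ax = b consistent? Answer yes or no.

no

Row reduce the augmented matrix [A | b].
R2 ← R2 − (2/5)·R1: [0, 0, 27/5, -18/5, 33/5]
R3 ← R3 + (2/5)·R1: [0, 0, -12/5, 8/5, 2/5]
R4 ← R4 + (1/5)·R1: [0, 0, 39/5, -26/5, -24/5]
R3 ← R3 + (4/9)·R2: [0, 0, 0, 0, 10/3]
R4 ← R4 − (13/9)·R2: [0, 0, 0, 0, -43/3]
R4 ← R4 + (43/10)·R3: [0, 0, 0, 0, 0]
The echelon form has 3 nonzero rows; the last pivot sits in the augmented column, so rank(A) = 2 but rank([A|b]) = 3.
Since the ranks differ, the system is inconsistent.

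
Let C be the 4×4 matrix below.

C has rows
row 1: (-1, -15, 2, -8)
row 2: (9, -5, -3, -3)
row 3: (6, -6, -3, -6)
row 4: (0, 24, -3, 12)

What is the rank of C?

Row reduce to echelon form.
R2 ← R2 + (9)·R1: [0, -140, 15, -75]
R3 ← R3 + (6)·R1: [0, -96, 9, -54]
R3 ← R3 − (24/35)·R2: [0, 0, -9/7, -18/7]
R4 ← R4 + (6/35)·R2: [0, 0, -3/7, -6/7]
R4 ← R4 − (1/3)·R3: [0, 0, 0, 0]
Echelon form has 3 nonzero rows, so rank(C) = 3.

3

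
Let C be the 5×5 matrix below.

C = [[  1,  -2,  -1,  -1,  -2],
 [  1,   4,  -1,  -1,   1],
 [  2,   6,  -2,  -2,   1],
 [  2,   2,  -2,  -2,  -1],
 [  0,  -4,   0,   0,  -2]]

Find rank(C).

Row reduce to echelon form.
R2 ← R2 − R1: [0, 6, 0, 0, 3]
R3 ← R3 − (2)·R1: [0, 10, 0, 0, 5]
R4 ← R4 − (2)·R1: [0, 6, 0, 0, 3]
R3 ← R3 − (5/3)·R2: [0, 0, 0, 0, 0]
R4 ← R4 − R2: [0, 0, 0, 0, 0]
R5 ← R5 + (2/3)·R2: [0, 0, 0, 0, 0]
Echelon form has 2 nonzero rows, so rank(C) = 2.

2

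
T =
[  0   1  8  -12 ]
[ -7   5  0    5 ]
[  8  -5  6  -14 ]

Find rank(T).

Row reduce to echelon form.
Swap R1 ↔ R2
R3 ← R3 + (8/7)·R1: [0, 5/7, 6, -58/7]
R3 ← R3 − (5/7)·R2: [0, 0, 2/7, 2/7]
Echelon form has 3 nonzero rows, so rank(T) = 3.

3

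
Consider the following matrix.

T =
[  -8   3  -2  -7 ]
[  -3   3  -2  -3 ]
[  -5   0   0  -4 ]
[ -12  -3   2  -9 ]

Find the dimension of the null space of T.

2

Row reduce to echelon form.
R2 ← R2 − (3/8)·R1: [0, 15/8, -5/4, -3/8]
R3 ← R3 − (5/8)·R1: [0, -15/8, 5/4, 3/8]
R4 ← R4 − (3/2)·R1: [0, -15/2, 5, 3/2]
R3 ← R3 + R2: [0, 0, 0, 0]
R4 ← R4 + (4)·R2: [0, 0, 0, 0]
2 nonzero rows, so rank(T) = 2.
T has 4 columns; by rank–nullity, nullity = 4 − 2 = 2.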